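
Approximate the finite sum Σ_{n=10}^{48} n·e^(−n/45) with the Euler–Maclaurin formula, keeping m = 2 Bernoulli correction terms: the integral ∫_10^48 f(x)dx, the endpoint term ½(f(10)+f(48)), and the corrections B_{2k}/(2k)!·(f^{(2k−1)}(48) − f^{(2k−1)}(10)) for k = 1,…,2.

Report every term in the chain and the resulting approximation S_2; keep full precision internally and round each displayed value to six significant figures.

S_2 ≈ 553.751

The integral term ∫_10^48 x·e^(−x/45) dx = 541.541.
Endpoint term: (f(10) + f(48))/2 = (8.00737 + 16.5194)/2 = 12.2634.
Running total after boundary: 553.805.
k=1: B_{2}/(2)! × [f^{(1)}(48) − f^{(1)}(10)] = 1/12 × (-0.0229436 − 0.622796) = -0.0538116.
Partial sum through k=1: 553.751.
k=2: B_{4}/(4)! × [f^{(3)}(48) − f^{(3)}(10)] = −1/720 × (0.000328575 − 0.00109841) = 1.06921e-06.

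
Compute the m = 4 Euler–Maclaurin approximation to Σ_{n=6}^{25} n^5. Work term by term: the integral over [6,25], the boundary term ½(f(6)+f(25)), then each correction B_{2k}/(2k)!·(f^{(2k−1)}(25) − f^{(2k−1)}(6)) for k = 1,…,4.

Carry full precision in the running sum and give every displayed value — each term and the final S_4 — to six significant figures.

∫_6^25 x^5 dx evaluates to 4.06823e+07.
Endpoint term: (f(6) + f(25))/2 = (7776.00 + 9.76562e+06)/2 = 4.88670e+06.
Integral + boundary = 4.55690e+07.
Order-1 term: 1/12 · (1.95312e+06 − 6480.00) = 162220.
Running total after k=1: 4.57312e+07.
Order-2 term: −1/720 · (37500.0 − 2160.00) = -49.0833.
Running total after k=2: 4.57312e+07.
Order-3 term: 1/30240 · (120.000 − 120.000) = 0.00000.
Running total after k=3: 4.57312e+07.
Order-4 term: −1/1209600 · (0.00000 − 0.00000) = 0.00000.

S_4 ≈ 4.57312e+07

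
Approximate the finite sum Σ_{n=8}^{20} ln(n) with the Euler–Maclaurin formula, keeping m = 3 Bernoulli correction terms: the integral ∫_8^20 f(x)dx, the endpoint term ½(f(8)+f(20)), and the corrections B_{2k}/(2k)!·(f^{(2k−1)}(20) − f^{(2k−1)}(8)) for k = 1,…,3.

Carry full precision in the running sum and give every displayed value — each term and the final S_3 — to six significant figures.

Integral: ∫_8^20 ln(x) dx = 31.2791.
Boundary: ½(f(8) + f(20)) = ½(2.07944 + 2.99573) = 2.53759.
Integral + boundary = 33.8167.
k=1: B_{2}/(2)! × [f^{(1)}(20) − f^{(1)}(8)] = 1/12 × (0.0500000 − 0.125000) = -0.00625000.
After k=1: 33.8105.
k=2: B_{4}/(4)! × [f^{(3)}(20) − f^{(3)}(8)] = −1/720 × (0.000250000 − 0.00390625) = 5.07812e-06.
After k=2: 33.8105.
k=3: B_{6}/(6)! × [f^{(5)}(20) − f^{(5)}(8)] = 1/30240 × (7.50000e-06 − 0.000732422) = -2.39723e-08.

S_3 ≈ 33.8105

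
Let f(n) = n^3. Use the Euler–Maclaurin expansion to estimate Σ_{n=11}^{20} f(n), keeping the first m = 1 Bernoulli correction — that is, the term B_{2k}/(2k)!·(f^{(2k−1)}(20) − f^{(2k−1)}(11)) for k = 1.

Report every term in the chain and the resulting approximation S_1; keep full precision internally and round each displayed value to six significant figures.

S_1 ≈ 41075.0

The integral term ∫_11^20 x^3 dx = 36339.8.
Boundary: ½(f(11) + f(20)) = ½(1331.00 + 8000.00) = 4665.50.
Integral + boundary = 41005.2.
k=1: B_{2}/(2)! × [f^{(1)}(20) − f^{(1)}(11)] = 1/12 × (1200.00 − 363.000) = 69.7500.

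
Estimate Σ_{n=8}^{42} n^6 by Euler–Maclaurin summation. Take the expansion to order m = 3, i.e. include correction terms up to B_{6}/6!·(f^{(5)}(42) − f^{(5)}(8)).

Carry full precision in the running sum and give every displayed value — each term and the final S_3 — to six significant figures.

∫_8^42 x^6 dx evaluates to 3.29339e+10.
Boundary: ½(f(8) + f(42)) = ½(262144 + 5.48903e+09) = 2.74465e+09.
So far: 3.56785e+10.
Correction k=1: B_{2}/2! · (f^{(1)}(42) − f^{(1)}(8)) = 1/12 · (7.84147e+08 − 196608) = 6.53292e+07.
Running total after k=1: 3.57439e+10.
Correction k=2: B_{4}/4! · (f^{(3)}(42) − f^{(3)}(8)) = −1/720 · (8.89056e+06 − 61440.0) = -12262.7.
Running total after k=2: 3.57439e+10.
Correction k=3: B_{6}/6! · (f^{(5)}(42) − f^{(5)}(8)) = 1/30240 · (30240.0 − 5760.00) = 0.809524.

S_3 ≈ 3.57439e+10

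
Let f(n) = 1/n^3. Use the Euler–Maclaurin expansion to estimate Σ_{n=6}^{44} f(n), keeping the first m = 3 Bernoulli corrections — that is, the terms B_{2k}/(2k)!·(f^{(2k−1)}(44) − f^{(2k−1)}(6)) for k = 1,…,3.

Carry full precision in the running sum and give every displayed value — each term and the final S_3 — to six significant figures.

S_3 ≈ 0.0161424

Integral: ∫_6^44 1/x^3 dx = 0.0136306.
Endpoint term: (f(6) + f(44))/2 = (0.00462963 + 1.17393e-05)/2 = 0.00232068.
Integral + boundary = 0.0159513.
k=1: B_{2}/(2)! × [f^{(1)}(44) − f^{(1)}(6)] = 1/12 × (-8.00406e-07 − (-0.00231481)) = 0.000192835.
After k=1: 0.0161441.
k=2: B_{4}/(4)! × [f^{(3)}(44) − f^{(3)}(6)] = −1/720 × (-8.26866e-09 − (-0.00128601)) = -1.78611e-06.
After k=2: 0.0161424.
k=3: B_{6}/(6)! × [f^{(5)}(44) − f^{(5)}(6)] = 1/30240 × (-1.79382e-10 − (-0.00150034)) = 4.96145e-08.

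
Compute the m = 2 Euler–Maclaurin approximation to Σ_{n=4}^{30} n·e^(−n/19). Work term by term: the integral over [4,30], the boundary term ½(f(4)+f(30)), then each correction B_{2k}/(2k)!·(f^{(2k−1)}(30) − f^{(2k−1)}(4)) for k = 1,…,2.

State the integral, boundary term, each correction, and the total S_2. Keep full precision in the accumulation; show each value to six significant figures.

S_2 ≈ 166.724

∫_4^30 x·e^(−x/19) dx evaluates to 162.074.
Endpoint term: (f(4) + f(30))/2 = (3.24063 + 6.18576)/2 = 4.71320.
Integral + boundary = 166.787.
Order-1 term: 1/12 · (-0.119374 − 0.639598) = -0.0632477.
Running total after k=1: 166.724.
Order-2 term: −1/720 · (0.000811661 − 0.00626015) = 7.56734e-06.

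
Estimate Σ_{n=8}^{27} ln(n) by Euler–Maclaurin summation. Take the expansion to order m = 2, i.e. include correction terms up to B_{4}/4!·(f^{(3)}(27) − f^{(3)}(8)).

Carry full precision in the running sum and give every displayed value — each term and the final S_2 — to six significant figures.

∫_8^27 ln(x) dx evaluates to 53.3521.
Boundary: ½(f(8) + f(27)) = ½(2.07944 + 3.29584) = 2.68764.
Integral + boundary = 56.0397.
Correction k=1: B_{2}/2! · (f^{(1)}(27) − f^{(1)}(8)) = 1/12 · (0.0370370 − 0.125000) = -0.00733025.
After k=1: 56.0324.
Correction k=2: B_{4}/4! · (f^{(3)}(27) − f^{(3)}(8)) = −1/720 · (0.000101611 − 0.00390625) = 5.28422e-06.

S_2 ≈ 56.0324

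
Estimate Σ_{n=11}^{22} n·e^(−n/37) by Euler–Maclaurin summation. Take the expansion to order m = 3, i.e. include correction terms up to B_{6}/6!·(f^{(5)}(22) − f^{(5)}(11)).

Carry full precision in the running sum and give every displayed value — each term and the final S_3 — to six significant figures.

The integral term ∫_11^22 x·e^(−x/37) dx = 114.705.
Endpoint term: (f(11) + f(22))/2 = (8.17105 + 12.1393)/2 = 10.1552.
Integral + boundary = 124.860.
Correction k=1: B_{2}/2! · (f^{(1)}(22) − f^{(1)}(11)) = 1/12 · (0.223697 − 0.521984) = -0.0248572.
Partial sum through k=1: 124.835.
Correction k=2: B_{4}/4! · (f^{(3)}(22) − f^{(3)}(11)) = −1/720 · (0.000969518 − 0.00146649) = 6.90245e-07.
Partial sum through k=2: 124.835.
Correction k=3: B_{6}/6! · (f^{(5)}(22) − f^{(5)}(11)) = 1/30240 · (1.29703e-06 − 1.86391e-06) = -1.87462e-11.

S_3 ≈ 124.835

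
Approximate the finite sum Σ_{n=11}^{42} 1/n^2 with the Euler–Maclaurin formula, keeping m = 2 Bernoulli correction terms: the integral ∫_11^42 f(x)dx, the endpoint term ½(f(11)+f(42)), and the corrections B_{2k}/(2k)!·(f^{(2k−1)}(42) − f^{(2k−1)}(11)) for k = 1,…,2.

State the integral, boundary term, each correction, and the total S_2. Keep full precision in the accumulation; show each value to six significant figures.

S_2 ≈ 0.0716380

Integral: ∫_11^42 1/x^2 dx = 0.0670996.
Endpoint term: (f(11) + f(42))/2 = (0.00826446 + 0.000566893)/2 = 0.00441568.
So far: 0.0715152.
Correction k=1: B_{2}/2! · (f^{(1)}(42) − f^{(1)}(11)) = 1/12 · (-2.69949e-05 − (-0.00150263)) = 0.000122970.
After k=1: 0.0716382.
Correction k=2: B_{4}/4! · (f^{(3)}(42) − f^{(3)}(11)) = −1/720 · (-1.83639e-07 − (-0.000149021)) = -2.06719e-07.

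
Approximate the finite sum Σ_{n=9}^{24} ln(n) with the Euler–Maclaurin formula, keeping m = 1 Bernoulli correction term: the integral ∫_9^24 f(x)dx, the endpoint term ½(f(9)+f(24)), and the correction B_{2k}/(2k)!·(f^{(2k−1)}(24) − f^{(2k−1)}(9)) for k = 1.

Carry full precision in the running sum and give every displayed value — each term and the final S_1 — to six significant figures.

S_1 ≈ 44.1801

∫_9^24 ln(x) dx evaluates to 41.4983.
½[f(9) + f(24)] = ½[2.19722 + 3.17805] = 2.68764.
Integral + boundary = 44.1859.
Order-1 term: 1/12 · (0.0416667 − 0.111111) = -0.00578704.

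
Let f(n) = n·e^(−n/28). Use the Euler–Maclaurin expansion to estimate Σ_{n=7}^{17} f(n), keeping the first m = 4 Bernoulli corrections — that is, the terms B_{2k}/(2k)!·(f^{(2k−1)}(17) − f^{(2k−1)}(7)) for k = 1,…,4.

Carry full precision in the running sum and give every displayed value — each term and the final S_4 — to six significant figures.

S_4 ≈ 83.9705

The integral term ∫_7^17 x·e^(−x/28) dx = 76.6438.
Boundary: ½(f(7) + f(17)) = ½(5.45161 + 9.26339) = 7.35750.
Integral + boundary = 84.0013.
Order-1 term: 1/12 · (0.214070 − 0.584101) = -0.0308359.
After k=1: 83.9705.
Order-2 term: −1/720 · (0.00166311 − 0.00273176) = 1.48424e-06.
After k=2: 83.9705.
Order-3 term: 1/30240 · (3.89436e-06 − 6.01849e-06) = -7.02425e-11.
After k=3: 83.9705.
Order-4 term: −1/1209600 · (7.22883e-09 − 1.09089e-08) = 3.04241e-15.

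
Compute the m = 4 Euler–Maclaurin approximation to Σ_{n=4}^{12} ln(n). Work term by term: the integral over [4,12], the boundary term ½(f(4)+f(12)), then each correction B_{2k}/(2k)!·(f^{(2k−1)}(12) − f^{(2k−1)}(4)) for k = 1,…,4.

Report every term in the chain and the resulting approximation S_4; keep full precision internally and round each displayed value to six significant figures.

S_4 ≈ 18.1955

∫_4^12 ln(x) dx evaluates to 16.2737.
Endpoint term: (f(4) + f(12))/2 = (1.38629 + 2.48491)/2 = 1.93560.
So far: 18.2093.
Correction k=1: B_{2}/2! · (f^{(1)}(12) − f^{(1)}(4)) = 1/12 · (0.0833333 − 0.250000) = -0.0138889.
Running total after k=1: 18.1954.
Correction k=2: B_{4}/4! · (f^{(3)}(12) − f^{(3)}(4)) = −1/720 · (0.00115741 − 0.0312500) = 4.17953e-05.
Running total after k=2: 18.1955.
Correction k=3: B_{6}/6! · (f^{(5)}(12) − f^{(5)}(4)) = 1/30240 · (9.64506e-05 − 0.0234375) = -7.71860e-07.
Running total after k=3: 18.1955.
Correction k=4: B_{8}/8! · (f^{(7)}(12) − f^{(7)}(4)) = −1/1209600 · (2.00939e-05 − 0.0439453) = 3.63138e-08.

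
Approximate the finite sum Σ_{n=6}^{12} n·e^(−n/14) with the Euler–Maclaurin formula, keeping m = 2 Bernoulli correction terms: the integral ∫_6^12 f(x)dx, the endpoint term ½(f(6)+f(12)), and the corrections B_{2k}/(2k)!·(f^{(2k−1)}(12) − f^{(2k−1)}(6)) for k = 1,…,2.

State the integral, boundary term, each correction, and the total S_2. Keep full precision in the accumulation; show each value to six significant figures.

The integral term ∫_6^12 x·e^(−x/14) dx = 27.9312.
Boundary: ½(f(6) + f(12)) = ½(3.90863 + 5.09247) = 4.50055.
Integral + boundary = 32.4318.
Correction k=1: B_{2}/2! · (f^{(1)}(12) − f^{(1)}(6)) = 1/12 · (0.0606247 − 0.372251) = -0.0259688.
Partial sum through k=1: 32.4058.
Correction k=2: B_{4}/4! · (f^{(3)}(12) − f^{(3)}(6)) = −1/720 · (0.00463964 − 0.00854658) = 5.42629e-06.

S_2 ≈ 32.4058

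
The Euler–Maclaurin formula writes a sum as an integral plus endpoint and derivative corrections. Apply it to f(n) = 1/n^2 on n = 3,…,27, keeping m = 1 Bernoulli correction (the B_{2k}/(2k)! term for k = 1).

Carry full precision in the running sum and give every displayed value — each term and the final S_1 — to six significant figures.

The integral term ∫_3^27 1/x^2 dx = 0.296296.
½[f(3) + f(27)] = ½[0.111111 + 0.00137174] = 0.0562414.
So far: 0.352538.
Order-1 term: 1/12 · (-0.000101611 − (-0.0740741)) = 0.00616437.

S_1 ≈ 0.358702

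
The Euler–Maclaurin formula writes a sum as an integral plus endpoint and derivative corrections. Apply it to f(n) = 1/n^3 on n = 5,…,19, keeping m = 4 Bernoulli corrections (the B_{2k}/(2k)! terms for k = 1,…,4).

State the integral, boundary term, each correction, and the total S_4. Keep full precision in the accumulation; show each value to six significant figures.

S_4 ≈ 0.0230808

The integral term ∫_5^19 1/x^3 dx = 0.0186150.
Boundary: ½(f(5) + f(19)) = ½(0.00800000 + 0.000145794) = 0.00407290.
Integral + boundary = 0.0226879.
Order-1 term: 1/12 · (-2.30201e-05 − (-0.00480000)) = 0.000398082.
Partial sum through k=1: 0.0230859.
Order-2 term: −1/720 · (-1.27535e-06 − (-0.00384000)) = -5.33156e-06.
Partial sum through k=2: 0.0230806.
Order-3 term: 1/30240 · (-1.48379e-07 − (-0.00645120)) = 2.13328e-07.
Partial sum through k=3: 0.0230808.
Order-4 term: −1/1209600 · (-2.95935e-08 − (-0.0185795)) = -1.53600e-08.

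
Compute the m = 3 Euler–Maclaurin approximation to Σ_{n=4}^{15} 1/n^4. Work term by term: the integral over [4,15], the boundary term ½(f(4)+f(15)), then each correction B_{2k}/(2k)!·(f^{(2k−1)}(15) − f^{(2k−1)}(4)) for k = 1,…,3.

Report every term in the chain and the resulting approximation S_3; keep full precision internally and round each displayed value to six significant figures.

S_3 ≈ 0.00738833

Integral: ∫_4^15 1/x^4 dx = 0.00510957.
½[f(4) + f(15)] = ½[0.00390625 + 1.97531e-05] = 0.00196300.
So far: 0.00707257.
k=1: B_{2}/(2)! × [f^{(1)}(15) − f^{(1)}(4)] = 1/12 × (-5.26749e-06 − (-0.00390625)) = 0.000325082.
Partial sum through k=1: 0.00739765.
k=2: B_{4}/(4)! × [f^{(3)}(15) − f^{(3)}(4)] = −1/720 × (-7.02332e-07 − (-0.00732422)) = -1.01716e-05.
Partial sum through k=2: 0.00738748.
k=3: B_{6}/(6)! × [f^{(5)}(15) − f^{(5)}(4)] = 1/30240 × (-1.74803e-07 − (-0.0256348)) = 8.47705e-07.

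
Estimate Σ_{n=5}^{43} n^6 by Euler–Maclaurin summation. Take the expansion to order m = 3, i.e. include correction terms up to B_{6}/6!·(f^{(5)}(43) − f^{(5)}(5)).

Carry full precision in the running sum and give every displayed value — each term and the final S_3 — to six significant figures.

Integral: ∫_5^43 x^6 dx = 3.88312e+10.
½[f(5) + f(43)] = ½[15625.0 + 6.32136e+09] = 3.16069e+09.
So far: 4.19919e+10.
Order-1 term: 1/12 · (8.82051e+08 − 18750.0) = 7.35027e+07.
Running total after k=1: 4.20654e+10.
Order-2 term: −1/720 · (9.54084e+06 − 15000.0) = -13230.3.
Running total after k=2: 4.20654e+10.
Order-3 term: 1/30240 · (30960.0 − 3600.00) = 0.904762.

S_3 ≈ 4.20654e+10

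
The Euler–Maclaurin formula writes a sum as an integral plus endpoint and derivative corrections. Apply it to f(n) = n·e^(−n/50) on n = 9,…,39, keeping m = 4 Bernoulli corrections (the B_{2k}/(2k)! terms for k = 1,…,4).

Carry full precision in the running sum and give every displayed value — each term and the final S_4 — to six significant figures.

S_4 ≈ 436.789

∫_9^39 x·e^(−x/50) dx evaluates to 424.140.
Boundary: ½(f(9) + f(39)) = ½(7.51743 + 17.8778) = 12.6976.
So far: 436.838.
Order-1 term: 1/12 · (0.100849 − 0.684922) = -0.0486727.
Running total after k=1: 436.789.
Order-2 term: −1/720 · (0.000407065 − 0.000942185) = 7.43223e-07.
Running total after k=2: 436.789.
Order-3 term: 1/30240 · (3.09516e-07 − 6.44160e-07) = -1.10663e-11.
Running total after k=3: 436.789.
Order-4 term: −1/1209600 · (1.82482e-10 − 3.64579e-10) = 1.50543e-16.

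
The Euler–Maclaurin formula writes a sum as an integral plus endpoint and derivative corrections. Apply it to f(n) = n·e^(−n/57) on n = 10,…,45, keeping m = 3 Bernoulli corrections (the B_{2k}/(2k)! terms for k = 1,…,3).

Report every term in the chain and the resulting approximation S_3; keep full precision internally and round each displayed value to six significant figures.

The integral term ∫_10^45 x·e^(−x/57) dx = 564.438.
Boundary: ½(f(10) + f(45)) = ½(8.39089 + 20.4338) = 14.4123.
So far: 578.850.
k=1: B_{2}/(2)! × [f^{(1)}(45) − f^{(1)}(10)] = 1/12 × (0.0955966 − 0.691880) = -0.0496903.
Running total after k=1: 578.800.
k=2: B_{4}/(4)! × [f^{(3)}(45) − f^{(3)}(10)] = −1/720 × (0.000308946 − 0.000729473) = 5.84066e-07.
Running total after k=2: 578.800.
k=3: B_{6}/(6)! × [f^{(5)}(45) − f^{(5)}(10)] = 1/30240 × (1.81123e-07 − 3.83501e-07) = -6.69240e-12.

S_3 ≈ 578.800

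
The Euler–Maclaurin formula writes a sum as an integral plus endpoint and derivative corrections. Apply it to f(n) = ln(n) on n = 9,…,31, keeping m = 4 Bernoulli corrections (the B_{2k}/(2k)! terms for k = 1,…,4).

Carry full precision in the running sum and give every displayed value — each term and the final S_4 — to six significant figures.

S_4 ≈ 67.4876

∫_9^31 ln(x) dx evaluates to 64.6786.
Boundary: ½(f(9) + f(31)) = ½(2.19722 + 3.43399) = 2.81561.
So far: 67.4942.
Correction k=1: B_{2}/2! · (f^{(1)}(31) − f^{(1)}(9)) = 1/12 · (0.0322581 − 0.111111) = -0.00657109.
Partial sum through k=1: 67.4876.
Correction k=2: B_{4}/4! · (f^{(3)}(31) − f^{(3)}(9)) = −1/720 · (6.71344e-05 − 0.00274348) = 3.71715e-06.
Partial sum through k=2: 67.4876.
Correction k=3: B_{6}/6! · (f^{(5)}(31) − f^{(5)}(9)) = 1/30240 · (8.38306e-07 − 0.000406442) = -1.34128e-08.
Partial sum through k=3: 67.4876.
Correction k=4: B_{8}/8! · (f^{(7)}(31) − f^{(7)}(9)) = −1/1209600 · (2.61698e-08 − 0.000150534) = 1.24428e-10.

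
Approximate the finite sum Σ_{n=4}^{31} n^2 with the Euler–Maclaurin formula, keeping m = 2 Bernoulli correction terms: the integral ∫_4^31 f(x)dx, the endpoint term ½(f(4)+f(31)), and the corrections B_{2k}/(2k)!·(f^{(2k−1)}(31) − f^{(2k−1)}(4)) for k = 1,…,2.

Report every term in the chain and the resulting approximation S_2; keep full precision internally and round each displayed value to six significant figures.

Integral: ∫_4^31 x^2 dx = 9909.00.
Boundary: ½(f(4) + f(31)) = ½(16.0000 + 961.000) = 488.500.
So far: 10397.5.
Order-1 term: 1/12 · (62.0000 − 8.00000) = 4.50000.
After k=1: 10402.0.
Order-2 term: −1/720 · (0.00000 − 0.00000) = 0.00000.

S_2 ≈ 10402.0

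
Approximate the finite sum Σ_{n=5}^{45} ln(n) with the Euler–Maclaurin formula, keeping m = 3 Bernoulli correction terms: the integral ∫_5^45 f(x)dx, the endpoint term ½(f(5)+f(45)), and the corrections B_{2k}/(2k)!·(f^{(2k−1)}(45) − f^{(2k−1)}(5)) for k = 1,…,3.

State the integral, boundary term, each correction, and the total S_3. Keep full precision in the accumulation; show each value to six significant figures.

S_3 ≈ 125.946

∫_5^45 ln(x) dx evaluates to 123.253.
½[f(5) + f(45)] = ½[1.60944 + 3.80666] = 2.70805.
Integral + boundary = 125.961.
Correction k=1: B_{2}/2! · (f^{(1)}(45) − f^{(1)}(5)) = 1/12 · (0.0222222 − 0.200000) = -0.0148148.
Partial sum through k=1: 125.946.
Correction k=2: B_{4}/4! · (f^{(3)}(45) − f^{(3)}(5)) = −1/720 · (2.19479e-05 − 0.0160000) = 2.21917e-05.
Partial sum through k=2: 125.946.
Correction k=3: B_{6}/6! · (f^{(5)}(45) − f^{(5)}(5)) = 1/30240 · (1.30061e-07 − 0.00768000) = -2.53964e-07.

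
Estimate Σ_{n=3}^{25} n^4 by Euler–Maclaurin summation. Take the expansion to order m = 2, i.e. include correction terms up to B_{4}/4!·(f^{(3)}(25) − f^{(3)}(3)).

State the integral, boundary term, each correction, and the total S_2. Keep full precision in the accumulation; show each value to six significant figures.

S_2 ≈ 2.15363e+06

Integral: ∫_3^25 x^4 dx = 1.95308e+06.
½[f(3) + f(25)] = ½[81.0000 + 390625] = 195353.
Integral + boundary = 2.14843e+06.
Correction k=1: B_{2}/2! · (f^{(1)}(25) − f^{(1)}(3)) = 1/12 · (62500.0 − 108.000) = 5199.33.
Partial sum through k=1: 2.15363e+06.
Correction k=2: B_{4}/4! · (f^{(3)}(25) − f^{(3)}(3)) = −1/720 · (600.000 − 72.0000) = -0.733333.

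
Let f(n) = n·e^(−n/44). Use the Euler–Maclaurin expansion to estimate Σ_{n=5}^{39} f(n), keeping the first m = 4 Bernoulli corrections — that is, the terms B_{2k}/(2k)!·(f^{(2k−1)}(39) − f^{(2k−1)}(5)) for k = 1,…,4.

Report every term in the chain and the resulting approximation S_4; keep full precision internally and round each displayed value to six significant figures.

∫_5^39 x·e^(−x/44) dx evaluates to 419.230.
Boundary: ½(f(5) + f(39)) = ½(4.46291 + 16.0739) = 10.2684.
So far: 429.498.
Order-1 term: 1/12 · (0.0468354 − 0.791153) = -0.0620264.
Running total after k=1: 429.436.
Order-2 term: −1/720 · (0.000449968 − 0.00133074) = 1.22330e-06.
Running total after k=2: 429.436.
Order-3 term: 1/30240 · (4.52348e-07 − 1.16365e-06) = -2.35220e-11.
Running total after k=3: 429.436.
Order-4 term: −1/1209600 · (3.47249e-10 − 8.47076e-10) = 4.13217e-16.

S_4 ≈ 429.436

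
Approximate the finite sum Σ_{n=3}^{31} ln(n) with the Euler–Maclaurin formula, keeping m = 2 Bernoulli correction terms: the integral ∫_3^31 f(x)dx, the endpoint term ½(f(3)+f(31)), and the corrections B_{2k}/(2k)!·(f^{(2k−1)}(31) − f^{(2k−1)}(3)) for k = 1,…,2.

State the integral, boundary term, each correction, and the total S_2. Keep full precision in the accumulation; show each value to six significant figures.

S_2 ≈ 77.3991

Integral: ∫_3^31 ln(x) dx = 75.1578.
½[f(3) + f(31)] = ½[1.09861 + 3.43399] = 2.26630.
So far: 77.4241.
k=1: B_{2}/(2)! × [f^{(1)}(31) − f^{(1)}(3)] = 1/12 × (0.0322581 − 0.333333) = -0.0250896.
After k=1: 77.3990.
k=2: B_{4}/(4)! × [f^{(3)}(31) − f^{(3)}(3)] = −1/720 × (6.71344e-05 − 0.0740741) = 0.000102787.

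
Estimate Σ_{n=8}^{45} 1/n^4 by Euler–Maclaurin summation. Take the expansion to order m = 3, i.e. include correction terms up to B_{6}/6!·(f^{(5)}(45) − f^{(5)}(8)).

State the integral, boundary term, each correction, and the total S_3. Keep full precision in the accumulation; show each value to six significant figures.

The integral term ∫_8^45 1/x^4 dx = 0.000647384.
Boundary: ½(f(8) + f(45)) = ½(0.000244141 + 2.43865e-07) = 0.000122192.
So far: 0.000769576.
Order-1 term: 1/12 · (-2.16769e-08 − (-0.000122070)) = 1.01707e-05.
After k=1: 0.000779747.
Order-2 term: −1/720 · (-3.21139e-10 − (-5.72205e-05)) = -7.94724e-08.
After k=2: 0.000779667.
Order-3 term: 1/30240 · (-8.88089e-12 − (-5.00679e-05)) = 1.65568e-09.

S_3 ≈ 0.000779669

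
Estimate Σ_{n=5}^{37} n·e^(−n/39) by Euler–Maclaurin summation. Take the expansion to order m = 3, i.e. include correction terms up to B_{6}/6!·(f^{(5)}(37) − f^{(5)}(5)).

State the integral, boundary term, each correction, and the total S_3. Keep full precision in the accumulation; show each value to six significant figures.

S_3 ≈ 371.049

Integral: ∫_5^37 x·e^(−x/39) dx = 361.748.
Boundary: ½(f(5) + f(37)) = ½(4.39836 + 14.3278) = 9.36307.
Running total after boundary: 371.111.
Order-1 term: 1/12 · (0.0198583 − 0.766894) = -0.0622530.
Partial sum through k=1: 371.049.
Order-2 term: −1/720 · (0.000522244 − 0.00166091) = 1.58148e-06.
Partial sum through k=2: 371.049.
Order-3 term: 1/30240 · (6.78127e-07 − 1.85247e-06) = -3.88342e-11.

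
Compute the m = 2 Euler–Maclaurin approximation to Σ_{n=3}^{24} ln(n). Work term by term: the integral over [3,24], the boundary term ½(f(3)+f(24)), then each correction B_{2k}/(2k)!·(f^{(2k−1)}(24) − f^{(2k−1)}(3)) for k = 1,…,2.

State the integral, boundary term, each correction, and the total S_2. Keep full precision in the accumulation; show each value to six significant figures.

Integral: ∫_3^24 ln(x) dx = 51.9775.
Endpoint term: (f(3) + f(24))/2 = (1.09861 + 3.17805)/2 = 2.13833.
Running total after boundary: 54.1158.
Correction k=1: B_{2}/2! · (f^{(1)}(24) − f^{(1)}(3)) = 1/12 · (0.0416667 − 0.333333) = -0.0243056.
Running total after k=1: 54.0915.
Correction k=2: B_{4}/4! · (f^{(3)}(24) − f^{(3)}(3)) = −1/720 · (0.000144676 − 0.0740741) = 0.000102680.

S_2 ≈ 54.0916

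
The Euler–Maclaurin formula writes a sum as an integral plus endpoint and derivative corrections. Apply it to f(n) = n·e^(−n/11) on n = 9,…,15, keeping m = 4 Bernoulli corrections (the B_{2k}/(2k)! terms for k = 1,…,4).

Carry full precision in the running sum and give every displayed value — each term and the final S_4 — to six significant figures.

∫_9^15 x·e^(−x/11) dx evaluates to 23.9328.
Boundary: ½(f(9) + f(15)) = ½(3.97110 + 3.83594) = 3.90352.
So far: 27.8363.
k=1: B_{2}/(2)! × [f^{(1)}(15) − f^{(1)}(9)] = 1/12 × (-0.0929924 − 0.0802242) = -0.0144347.
Partial sum through k=1: 27.8218.
k=2: B_{4}/(4)! × [f^{(3)}(15) − f^{(3)}(9)] = −1/720 × (0.00345840 − 0.00795612) = 6.24684e-06.
Partial sum through k=2: 27.8218.
k=3: B_{6}/(6)! × [f^{(5)}(15) − f^{(5)}(9)] = 1/30240 × (6.35151e-05 − 0.000126027) = -2.06718e-09.
Partial sum through k=3: 27.8218.
k=4: B_{8}/(8)! × [f^{(7)}(15) − f^{(7)}(9)] = −1/1209600 × (8.13623e-07 − 1.53967e-06) = 6.00239e-13.

S_4 ≈ 27.8218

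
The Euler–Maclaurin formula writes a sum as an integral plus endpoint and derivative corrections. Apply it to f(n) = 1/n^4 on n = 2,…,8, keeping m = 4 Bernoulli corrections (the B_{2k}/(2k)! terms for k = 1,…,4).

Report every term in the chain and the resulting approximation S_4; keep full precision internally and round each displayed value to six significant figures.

Integral: ∫_2^8 1/x^4 dx = 0.0410156.
Boundary: ½(f(2) + f(8)) = ½(0.0625000 + 0.000244141) = 0.0313721.
Integral + boundary = 0.0723877.
k=1: B_{2}/(2)! × [f^{(1)}(8) − f^{(1)}(2)] = 1/12 × (-0.000122070 − (-0.125000)) = 0.0104065.
Partial sum through k=1: 0.0827942.
k=2: B_{4}/(4)! × [f^{(3)}(8) − f^{(3)}(2)] = −1/720 × (-5.72205e-05 − (-0.937500)) = -0.00130200.
Partial sum through k=2: 0.0814922.
k=3: B_{6}/(6)! × [f^{(5)}(8) − f^{(5)}(2)] = 1/30240 × (-5.00679e-05 − (-13.1250)) = 0.000434026.
Partial sum through k=3: 0.0819262.
k=4: B_{8}/(8)! × [f^{(7)}(8) − f^{(7)}(2)] = −1/1209600 × (-7.04080e-05 − (-295.312)) = -0.000244141.

S_4 ≈ 0.0816821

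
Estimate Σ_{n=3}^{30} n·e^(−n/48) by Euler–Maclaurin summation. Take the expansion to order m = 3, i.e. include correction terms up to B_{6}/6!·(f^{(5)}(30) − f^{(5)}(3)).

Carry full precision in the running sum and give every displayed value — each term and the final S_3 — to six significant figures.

S_3 ≈ 305.046

Integral: ∫_3^30 x·e^(−x/48) dx = 295.664.
Endpoint term: (f(3) + f(30))/2 = (2.81824 + 16.0578)/2 = 9.43804.
Integral + boundary = 305.102.
k=1: B_{2}/(2)! × [f^{(1)}(30) − f^{(1)}(3)] = 1/12 × (0.200723 − 0.880700) = -0.0566647.
Running total after k=1: 305.046.
k=2: B_{4}/(4)! × [f^{(3)}(30) − f^{(3)}(3)] = −1/720 × (0.000551756 − 0.00119771) = 8.97160e-07.
Running total after k=2: 305.046.
k=3: B_{6}/(6)! × [f^{(5)}(30) − f^{(5)}(3)] = 1/30240 × (4.41143e-07 − 8.73773e-07) = -1.43066e-11.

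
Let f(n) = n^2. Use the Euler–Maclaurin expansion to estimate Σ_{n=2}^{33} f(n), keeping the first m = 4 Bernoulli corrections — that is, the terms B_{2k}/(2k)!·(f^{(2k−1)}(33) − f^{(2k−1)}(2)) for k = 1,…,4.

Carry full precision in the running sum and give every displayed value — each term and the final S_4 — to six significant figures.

The integral term ∫_2^33 x^2 dx = 11976.3.
Endpoint term: (f(2) + f(33))/2 = (4.00000 + 1089.00)/2 = 546.500.
Integral + boundary = 12522.8.
Order-1 term: 1/12 · (66.0000 − 4.00000) = 5.16667.
Partial sum through k=1: 12528.0.
Order-2 term: −1/720 · (0.00000 − 0.00000) = 0.00000.
Partial sum through k=2: 12528.0.
Order-3 term: 1/30240 · (0.00000 − 0.00000) = 0.00000.
Partial sum through k=3: 12528.0.
Order-4 term: −1/1209600 · (0.00000 − 0.00000) = 0.00000.

S_4 ≈ 12528.0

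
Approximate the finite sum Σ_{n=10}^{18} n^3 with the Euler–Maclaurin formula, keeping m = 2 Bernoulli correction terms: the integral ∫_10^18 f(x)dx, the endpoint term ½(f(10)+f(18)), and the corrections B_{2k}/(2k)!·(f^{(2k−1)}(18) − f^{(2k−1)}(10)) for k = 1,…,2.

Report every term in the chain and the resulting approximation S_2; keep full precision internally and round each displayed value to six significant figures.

The integral term ∫_10^18 x^3 dx = 23744.0.
Boundary: ½(f(10) + f(18)) = ½(1000.00 + 5832.00) = 3416.00.
Integral + boundary = 27160.0.
Correction k=1: B_{2}/2! · (f^{(1)}(18) − f^{(1)}(10)) = 1/12 · (972.000 − 300.000) = 56.0000.
After k=1: 27216.0.
Correction k=2: B_{4}/4! · (f^{(3)}(18) − f^{(3)}(10)) = −1/720 · (6.00000 − 6.00000) = 0.00000.

S_2 ≈ 27216.0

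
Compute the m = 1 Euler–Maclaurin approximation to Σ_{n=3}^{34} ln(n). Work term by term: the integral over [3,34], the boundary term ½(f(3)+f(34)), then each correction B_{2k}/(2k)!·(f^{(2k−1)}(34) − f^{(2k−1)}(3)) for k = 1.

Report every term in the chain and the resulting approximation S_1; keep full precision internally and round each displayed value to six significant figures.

S_1 ≈ 87.8876

∫_3^34 ln(x) dx evaluates to 85.6004.
Endpoint term: (f(3) + f(34))/2 = (1.09861 + 3.52636)/2 = 2.31249.
Running total after boundary: 87.9129.
Correction k=1: B_{2}/2! · (f^{(1)}(34) − f^{(1)}(3)) = 1/12 · (0.0294118 − 0.333333) = -0.0253268.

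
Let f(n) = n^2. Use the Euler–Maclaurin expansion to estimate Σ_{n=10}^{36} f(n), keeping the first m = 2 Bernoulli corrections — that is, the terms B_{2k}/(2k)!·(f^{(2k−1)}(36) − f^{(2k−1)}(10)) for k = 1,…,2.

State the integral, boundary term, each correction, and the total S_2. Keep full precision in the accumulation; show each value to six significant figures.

S_2 ≈ 15921.0

∫_10^36 x^2 dx evaluates to 15218.7.
Endpoint term: (f(10) + f(36))/2 = (100.000 + 1296.00)/2 = 698.000.
Running total after boundary: 15916.7.
Correction k=1: B_{2}/2! · (f^{(1)}(36) − f^{(1)}(10)) = 1/12 · (72.0000 − 20.0000) = 4.33333.
After k=1: 15921.0.
Correction k=2: B_{4}/4! · (f^{(3)}(36) − f^{(3)}(10)) = −1/720 · (0.00000 − 0.00000) = 0.00000.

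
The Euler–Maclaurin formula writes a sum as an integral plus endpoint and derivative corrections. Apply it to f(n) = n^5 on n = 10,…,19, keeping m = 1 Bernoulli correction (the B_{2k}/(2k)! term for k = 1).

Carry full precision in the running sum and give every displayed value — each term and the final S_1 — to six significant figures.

The integral term ∫_10^19 x^5 dx = 7.67431e+06.
Boundary: ½(f(10) + f(19)) = ½(100000 + 2.47610e+06) = 1.28805e+06.
Running total after boundary: 8.96236e+06.
k=1: B_{2}/(2)! × [f^{(1)}(19) − f^{(1)}(10)] = 1/12 × (651605 − 50000.0) = 50133.8.

S_1 ≈ 9.01250e+06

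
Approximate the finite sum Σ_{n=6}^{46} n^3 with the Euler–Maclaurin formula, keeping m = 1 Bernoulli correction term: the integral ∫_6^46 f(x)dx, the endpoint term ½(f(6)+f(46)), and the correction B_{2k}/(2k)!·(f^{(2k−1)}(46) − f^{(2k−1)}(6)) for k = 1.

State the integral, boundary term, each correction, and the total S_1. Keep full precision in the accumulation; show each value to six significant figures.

Integral: ∫_6^46 x^3 dx = 1.11904e+06.
Boundary: ½(f(6) + f(46)) = ½(216.000 + 97336.0) = 48776.0.
Integral + boundary = 1.16782e+06.
Order-1 term: 1/12 · (6348.00 − 108.000) = 520.000.

S_1 ≈ 1.16834e+06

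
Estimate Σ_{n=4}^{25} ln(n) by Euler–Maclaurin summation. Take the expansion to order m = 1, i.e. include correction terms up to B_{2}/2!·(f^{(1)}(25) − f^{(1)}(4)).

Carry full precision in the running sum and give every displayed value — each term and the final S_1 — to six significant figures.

∫_4^25 ln(x) dx evaluates to 53.9267.
½[f(4) + f(25)] = ½[1.38629 + 3.21888] = 2.30259.
So far: 56.2293.
k=1: B_{2}/(2)! × [f^{(1)}(25) − f^{(1)}(4)] = 1/12 × (0.0400000 − 0.250000) = -0.0175000.

S_1 ≈ 56.2118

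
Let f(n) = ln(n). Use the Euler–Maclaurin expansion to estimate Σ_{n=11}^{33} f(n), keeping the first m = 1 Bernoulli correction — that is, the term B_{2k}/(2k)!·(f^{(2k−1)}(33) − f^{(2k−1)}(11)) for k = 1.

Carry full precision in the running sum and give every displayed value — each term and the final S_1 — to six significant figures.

S_1 ≈ 69.9501

∫_11^33 ln(x) dx evaluates to 67.0079.
Endpoint term: (f(11) + f(33))/2 = (2.39790 + 3.49651)/2 = 2.94720.
Integral + boundary = 69.9551.
k=1: B_{2}/(2)! × [f^{(1)}(33) − f^{(1)}(11)] = 1/12 × (0.0303030 − 0.0909091) = -0.00505051.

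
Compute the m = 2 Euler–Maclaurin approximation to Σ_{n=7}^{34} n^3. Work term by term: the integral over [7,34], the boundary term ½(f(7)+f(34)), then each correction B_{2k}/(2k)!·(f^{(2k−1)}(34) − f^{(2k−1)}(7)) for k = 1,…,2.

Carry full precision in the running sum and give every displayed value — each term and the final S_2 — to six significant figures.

Integral: ∫_7^34 x^3 dx = 333484.
Boundary: ½(f(7) + f(34)) = ½(343.000 + 39304.0) = 19823.5.
Running total after boundary: 353307.
Correction k=1: B_{2}/2! · (f^{(1)}(34) − f^{(1)}(7)) = 1/12 · (3468.00 − 147.000) = 276.750.
Running total after k=1: 353584.
Correction k=2: B_{4}/4! · (f^{(3)}(34) − f^{(3)}(7)) = −1/720 · (6.00000 − 6.00000) = 0.00000.

S_2 ≈ 353584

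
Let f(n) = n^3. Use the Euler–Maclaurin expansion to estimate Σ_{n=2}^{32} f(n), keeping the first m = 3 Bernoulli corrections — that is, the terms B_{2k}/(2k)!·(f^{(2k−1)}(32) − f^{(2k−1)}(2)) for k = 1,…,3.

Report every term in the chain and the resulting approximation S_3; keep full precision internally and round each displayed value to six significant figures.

The integral term ∫_2^32 x^3 dx = 262140.
Boundary: ½(f(2) + f(32)) = ½(8.00000 + 32768.0) = 16388.0.
So far: 278528.
k=1: B_{2}/(2)! × [f^{(1)}(32) − f^{(1)}(2)] = 1/12 × (3072.00 − 12.0000) = 255.000.
After k=1: 278783.
k=2: B_{4}/(4)! × [f^{(3)}(32) − f^{(3)}(2)] = −1/720 × (6.00000 − 6.00000) = 0.00000.
After k=2: 278783.
k=3: B_{6}/(6)! × [f^{(5)}(32) − f^{(5)}(2)] = 1/30240 × (0.00000 − 0.00000) = 0.00000.

S_3 ≈ 278783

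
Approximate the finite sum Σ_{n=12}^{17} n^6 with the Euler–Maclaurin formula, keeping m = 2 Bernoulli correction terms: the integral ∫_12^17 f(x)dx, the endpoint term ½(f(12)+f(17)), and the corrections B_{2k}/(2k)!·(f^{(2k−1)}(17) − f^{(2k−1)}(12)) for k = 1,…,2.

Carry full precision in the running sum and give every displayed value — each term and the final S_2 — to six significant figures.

∫_12^17 x^6 dx evaluates to 5.35010e+07.
Boundary: ½(f(12) + f(17)) = ½(2.98598e+06 + 2.41376e+07) = 1.35618e+07.
Running total after boundary: 6.70628e+07.
Correction k=1: B_{2}/2! · (f^{(1)}(17) − f^{(1)}(12)) = 1/12 · (8.51914e+06 − 1.49299e+06) = 585512.
Partial sum through k=1: 6.76483e+07.
Correction k=2: B_{4}/4! · (f^{(3)}(17) − f^{(3)}(12)) = −1/720 · (589560 − 207360) = -530.833.

S_2 ≈ 6.76477e+07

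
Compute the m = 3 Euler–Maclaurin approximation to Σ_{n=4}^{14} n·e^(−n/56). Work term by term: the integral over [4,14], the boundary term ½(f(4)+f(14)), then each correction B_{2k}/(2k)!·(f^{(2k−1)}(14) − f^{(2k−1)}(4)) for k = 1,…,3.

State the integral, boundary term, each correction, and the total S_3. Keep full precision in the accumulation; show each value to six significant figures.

S_3 ≈ 82.7622

The integral term ∫_4^14 x·e^(−x/56) dx = 75.4719.
½[f(4) + f(14)] = ½[3.72425 + 10.9032] = 7.31373.
So far: 82.7856.
Correction k=1: B_{2}/2! · (f^{(1)}(14) − f^{(1)}(4)) = 1/12 · (0.584101 − 0.864558) = -0.0233715.
Running total after k=1: 82.7622.
Correction k=2: B_{4}/4! · (f^{(3)}(14) − f^{(3)}(4)) = −1/720 · (0.000682941 − 0.000869478) = 2.59080e-07.
Running total after k=2: 82.7622.
Correction k=3: B_{6}/6! · (f^{(5)}(14) − f^{(5)}(4)) = 1/30240 · (3.76156e-07 − 4.66603e-07) = -2.99099e-12.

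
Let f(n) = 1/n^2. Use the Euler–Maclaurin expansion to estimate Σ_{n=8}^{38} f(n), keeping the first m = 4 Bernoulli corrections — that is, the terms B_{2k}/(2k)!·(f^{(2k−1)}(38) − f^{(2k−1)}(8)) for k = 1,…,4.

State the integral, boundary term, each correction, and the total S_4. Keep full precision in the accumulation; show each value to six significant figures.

∫_8^38 1/x^2 dx evaluates to 0.0986842.
½[f(8) + f(38)] = ½[0.0156250 + 0.000692521] = 0.00815876.
Integral + boundary = 0.106843.
Correction k=1: B_{2}/2! · (f^{(1)}(38) − f^{(1)}(8)) = 1/12 · (-3.64485e-05 − (-0.00390625)) = 0.000322483.
After k=1: 0.107165.
Correction k=2: B_{4}/4! · (f^{(3)}(38) − f^{(3)}(8)) = −1/720 · (-3.02896e-07 − (-0.000732422)) = -1.01683e-06.
After k=2: 0.107164.
Correction k=3: B_{6}/6! · (f^{(5)}(38) − f^{(5)}(8)) = 1/30240 · (-6.29285e-09 − (-0.000343323)) = 1.13531e-08.
After k=3: 0.107164.
Correction k=4: B_{8}/8! · (f^{(7)}(38) − f^{(7)}(8)) = −1/1209600 · (-2.44044e-10 − (-0.000300407)) = -2.48352e-10.

S_4 ≈ 0.107164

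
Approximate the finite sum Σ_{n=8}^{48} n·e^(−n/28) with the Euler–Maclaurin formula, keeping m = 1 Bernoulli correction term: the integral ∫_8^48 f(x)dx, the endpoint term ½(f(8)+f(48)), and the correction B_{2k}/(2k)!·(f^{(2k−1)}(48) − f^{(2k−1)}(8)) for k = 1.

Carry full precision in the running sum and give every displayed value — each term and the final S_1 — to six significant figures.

Integral: ∫_8^48 x·e^(−x/28) dx = 374.253.
Boundary: ½(f(8) + f(48)) = ½(6.01182 + 8.64443) = 7.32812.
So far: 381.581.
Correction k=1: B_{2}/2! · (f^{(1)}(48) − f^{(1)}(8)) = 1/12 · (-0.128637 − 0.536769) = -0.0554506.

S_1 ≈ 381.525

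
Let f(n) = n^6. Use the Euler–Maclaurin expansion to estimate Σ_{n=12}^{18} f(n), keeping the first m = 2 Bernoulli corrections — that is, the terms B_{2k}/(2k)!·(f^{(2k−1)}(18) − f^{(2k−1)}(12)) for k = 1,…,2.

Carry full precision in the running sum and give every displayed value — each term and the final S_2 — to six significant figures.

S_2 ≈ 1.01660e+08

Integral: ∫_12^18 x^6 dx = 8.23412e+07.
Endpoint term: (f(12) + f(18))/2 = (2.98598e+06 + 3.40122e+07)/2 = 1.84991e+07.
Integral + boundary = 1.00840e+08.
Order-1 term: 1/12 · (1.13374e+07 − 1.49299e+06) = 820368.
After k=1: 1.01661e+08.
Order-2 term: −1/720 · (699840 − 207360) = -684.000.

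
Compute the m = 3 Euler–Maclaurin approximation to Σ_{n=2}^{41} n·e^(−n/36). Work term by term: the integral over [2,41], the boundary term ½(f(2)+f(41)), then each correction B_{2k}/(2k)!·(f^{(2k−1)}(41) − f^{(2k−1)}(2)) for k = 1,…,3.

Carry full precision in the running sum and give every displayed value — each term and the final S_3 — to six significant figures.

S_3 ≈ 413.980

The integral term ∫_2^41 x·e^(−x/36) dx = 406.549.
½[f(2) + f(41)] = ½[1.89192 + 13.1272] = 7.50954.
Integral + boundary = 414.058.
Correction k=1: B_{2}/2! · (f^{(1)}(41) − f^{(1)}(2)) = 1/12 · (-0.0444687 − 0.893406) = -0.0781562.
Partial sum through k=1: 413.980.
Correction k=2: B_{4}/4! · (f^{(3)}(41) − f^{(3)}(2)) = −1/720 · (0.000459784 − 0.00214917) = 2.34637e-06.
Partial sum through k=2: 413.980.
Correction k=3: B_{6}/6! · (f^{(5)}(41) − f^{(5)}(2)) = 1/30240 · (7.36019e-07 − 2.78471e-06) = -6.77477e-11.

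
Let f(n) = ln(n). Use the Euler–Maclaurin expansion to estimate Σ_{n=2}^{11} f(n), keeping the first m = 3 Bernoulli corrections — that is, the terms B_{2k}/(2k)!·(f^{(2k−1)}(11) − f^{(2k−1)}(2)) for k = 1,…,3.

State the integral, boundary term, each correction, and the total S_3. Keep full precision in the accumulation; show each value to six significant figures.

Integral: ∫_2^11 ln(x) dx = 15.9906.
½[f(2) + f(11)] = ½[0.693147 + 2.39790] = 1.54552.
Running total after boundary: 17.5361.
Order-1 term: 1/12 · (0.0909091 − 0.500000) = -0.0340909.
Partial sum through k=1: 17.5020.
Order-2 term: −1/720 · (0.00150263 − 0.250000) = 0.000345135.
Partial sum through k=2: 17.5023.
Order-3 term: 1/30240 · (0.000149021 − 0.750000) = -2.47967e-05.

S_3 ≈ 17.5023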